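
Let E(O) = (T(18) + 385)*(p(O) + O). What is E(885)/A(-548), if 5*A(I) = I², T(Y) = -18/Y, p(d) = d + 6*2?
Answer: 213840/18769 ≈ 11.393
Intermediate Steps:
p(d) = 12 + d (p(d) = d + 12 = 12 + d)
E(O) = 4608 + 768*O (E(O) = (-18/18 + 385)*((12 + O) + O) = (-18*1/18 + 385)*(12 + 2*O) = (-1 + 385)*(12 + 2*O) = 384*(12 + 2*O) = 4608 + 768*O)
A(I) = I²/5
E(885)/A(-548) = (4608 + 768*885)/(((⅕)*(-548)²)) = (4608 + 679680)/(((⅕)*300304)) = 684288/(300304/5) = 684288*(5/300304) = 213840/18769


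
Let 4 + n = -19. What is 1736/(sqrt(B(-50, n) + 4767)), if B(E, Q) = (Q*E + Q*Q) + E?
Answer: 868*sqrt(1599)/1599 ≈ 21.707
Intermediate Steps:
n = -23 (n = -4 - 19 = -23)
B(E, Q) = E + Q**2 + E*Q (B(E, Q) = (E*Q + Q**2) + E = (Q**2 + E*Q) + E = E + Q**2 + E*Q)
1736/(sqrt(B(-50, n) + 4767)) = 1736/(sqrt((-50 + (-23)**2 - 50*(-23)) + 4767)) = 1736/(sqrt((-50 + 529 + 1150) + 4767)) = 1736/(sqrt(1629 + 4767)) = 1736/(sqrt(6396)) = 1736/((2*sqrt(1599))) = 1736*(sqrt(1599)/3198) = 868*sqrt(1599)/1599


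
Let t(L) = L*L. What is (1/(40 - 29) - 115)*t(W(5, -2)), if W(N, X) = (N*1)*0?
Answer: 0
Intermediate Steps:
W(N, X) = 0 (W(N, X) = N*0 = 0)
t(L) = L²
(1/(40 - 29) - 115)*t(W(5, -2)) = (1/(40 - 29) - 115)*0² = (1/11 - 115)*0 = -1264/11*0 = 0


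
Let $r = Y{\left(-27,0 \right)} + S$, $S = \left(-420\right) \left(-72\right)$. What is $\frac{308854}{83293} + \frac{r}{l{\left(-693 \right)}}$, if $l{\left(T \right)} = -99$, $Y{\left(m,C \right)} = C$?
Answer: $- \frac{39495298}{130889} \approx -301.75$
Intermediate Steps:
$S = 30240$
$r = 30240$ ($r = 0 + 30240 = 30240$)
$\frac{308854}{83293} + \frac{r}{l{\left(-693 \right)}} = \frac{308854}{83293} + \frac{30240}{-99} = 308854 \cdot \frac{1}{83293} + 30240 \left(- \frac{1}{99}\right) = \frac{44122}{11899} - \frac{3360}{11} = - \frac{39495298}{130889}$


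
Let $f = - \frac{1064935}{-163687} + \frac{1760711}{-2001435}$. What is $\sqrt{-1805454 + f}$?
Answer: $\frac{i \sqrt{193774414453491637837783345890}}{327608890845} \approx 1343.7 i$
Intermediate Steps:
$f = \frac{1843192680268}{327608890845}$ ($f = \left(-1064935\right) \left(- \frac{1}{163687}\right) + 1760711 \left(- \frac{1}{2001435}\right) = \frac{1064935}{163687} - \frac{1760711}{2001435} = \frac{1843192680268}{327608890845} \approx 5.6262$)
$\sqrt{-1805454 + f} = \sqrt{-1805454 + \frac{1843192680268}{327608890845}} = \sqrt{- \frac{591480939218988362}{327608890845}} = \frac{i \sqrt{193774414453491637837783345890}}{327608890845}$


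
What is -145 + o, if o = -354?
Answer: -499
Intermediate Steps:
-145 + o = -145 - 354 = -499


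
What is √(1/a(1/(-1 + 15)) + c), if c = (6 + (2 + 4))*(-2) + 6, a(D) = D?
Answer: 2*I ≈ 2.0*I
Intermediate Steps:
c = -18 (c = (6 + 6)*(-2) + 6 = 12*(-2) + 6 = -24 + 6 = -18)
√(1/a(1/(-1 + 15)) + c) = √(1/(1/(-1 + 15)) - 18) = √(1/(1/14) - 18) = √(14 - 18) = √(-4) = 2*I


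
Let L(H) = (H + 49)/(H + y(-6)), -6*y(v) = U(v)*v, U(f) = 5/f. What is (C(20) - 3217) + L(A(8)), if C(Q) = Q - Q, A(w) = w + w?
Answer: -22489/7 ≈ -3212.7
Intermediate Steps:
A(w) = 2*w
y(v) = -⅚ (y(v) = -5/v*v/6 = -⅙*5 = -⅚)
C(Q) = 0
L(H) = (49 + H)/(-⅚ + H) (L(H) = (H + 49)/(H - ⅚) = (49 + H)/(-⅚ + H))
(C(20) - 3217) + L(A(8)) = (0 - 3217) + 6*(49 + 2*8)/(-5 + 6*(2*8)) = -3217 + 6*(49 + 16)/(-5 + 6*16) = -3217 + 6*65/(-5 + 96) = -3217 + 6*65/91 = -3217 + 6*(1/91)*65 = -3217 + 30/7 = -22489/7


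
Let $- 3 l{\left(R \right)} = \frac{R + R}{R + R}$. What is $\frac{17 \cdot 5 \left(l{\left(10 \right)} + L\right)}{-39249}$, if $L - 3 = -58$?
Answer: $\frac{14110}{117747} \approx 0.11983$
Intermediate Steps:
$L = -55$ ($L = 3 - 58 = -55$)
$l{\left(R \right)} = - \frac{1}{3}$ ($l{\left(R \right)} = - \frac{\left(R + R\right) \frac{1}{R + R}}{3} = - \frac{2 R \frac{1}{2 R}}{3} = \left(- \frac{1}{3}\right) 1 = - \frac{1}{3}$)
$\frac{17 \cdot 5 \left(l{\left(10 \right)} + L\right)}{-39249} = \frac{17 \cdot 5 \left(- \frac{1}{3} - 55\right)}{-39249} = 85 \left(- \frac{166}{3}\right) \left(- \frac{1}{39249}\right) = \left(- \frac{14110}{3}\right) \left(- \frac{1}{39249}\right) = \frac{14110}{117747}$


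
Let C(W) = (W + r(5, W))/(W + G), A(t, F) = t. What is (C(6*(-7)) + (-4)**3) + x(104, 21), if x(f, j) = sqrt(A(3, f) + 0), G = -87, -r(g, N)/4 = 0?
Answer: -2738/43 + sqrt(3) ≈ -61.942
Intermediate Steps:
r(g, N) = 0 (r(g, N) = -4*0 = 0)
C(W) = W/(-87 + W) (C(W) = (W + 0)/(W - 87) = W/(-87 + W))
x(f, j) = sqrt(3) (x(f, j) = sqrt(3 + 0) = sqrt(3))
(C(6*(-7)) + (-4)**3) + x(104, 21) = ((6*(-7))/(-87 + 6*(-7)) + (-4)**3) + sqrt(3) = (-42/(-87 - 42) - 64) + sqrt(3) = (-42/(-129) - 64) + sqrt(3) = (-42*(-1/129) - 64) + sqrt(3) = (14/43 - 64) + sqrt(3) = -2738/43 + sqrt(3)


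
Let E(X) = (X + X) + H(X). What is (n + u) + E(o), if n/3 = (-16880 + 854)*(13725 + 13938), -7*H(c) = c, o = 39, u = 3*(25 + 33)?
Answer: -9309870273/7 ≈ -1.3300e+9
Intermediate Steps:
u = 174 (u = 3*58 = 174)
H(c) = -c/7
n = -1329981714 (n = 3*((-16880 + 854)*(13725 + 13938)) = 3*(-16026*27663) = 3*(-443327238) = -1329981714)
E(X) = 13*X/7 (E(X) = (X + X) - X/7 = 2*X - X/7 = 13*X/7)
(n + u) + E(o) = (-1329981714 + 174) + (13/7)*39 = -1329981540 + 507/7 = -9309870273/7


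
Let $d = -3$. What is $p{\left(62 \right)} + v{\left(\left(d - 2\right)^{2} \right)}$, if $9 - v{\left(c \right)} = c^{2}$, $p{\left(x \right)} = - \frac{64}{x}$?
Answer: $- \frac{19128}{31} \approx -617.03$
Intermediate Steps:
$v{\left(c \right)} = 9 - c^{2}$
$p{\left(62 \right)} + v{\left(\left(d - 2\right)^{2} \right)} = - \frac{64}{62} + \left(9 - \left(\left(-3 - 2\right)^{2}\right)^{2}\right) = \left(-64\right) \frac{1}{62} + \left(9 - \left(\left(-5\right)^{2}\right)^{2}\right) = - \frac{32}{31} + \left(9 - 25^{2}\right) = - \frac{32}{31} + \left(9 - 625\right) = - \frac{32}{31} - 616 = - \frac{19128}{31}$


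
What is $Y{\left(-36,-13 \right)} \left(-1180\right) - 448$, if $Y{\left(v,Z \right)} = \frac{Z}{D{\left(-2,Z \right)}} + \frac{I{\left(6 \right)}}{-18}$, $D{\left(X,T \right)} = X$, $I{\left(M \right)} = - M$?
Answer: $- \frac{25534}{3} \approx -8511.3$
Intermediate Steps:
$Y{\left(v,Z \right)} = \frac{1}{3} - \frac{Z}{2}$ ($Y{\left(v,Z \right)} = \frac{Z}{-2} + \frac{\left(-1\right) 6}{-18} = Z \left(- \frac{1}{2}\right) - - \frac{1}{3} = - \frac{Z}{2} + \frac{1}{3} = \frac{1}{3} - \frac{Z}{2}$)
$Y{\left(-36,-13 \right)} \left(-1180\right) - 448 = \left(\frac{1}{3} - - \frac{13}{2}\right) \left(-1180\right) - 448 = \left(\frac{1}{3} + \frac{13}{2}\right) \left(-1180\right) - 448 = \frac{41}{6} \left(-1180\right) - 448 = - \frac{24190}{3} - 448 = - \frac{25534}{3}$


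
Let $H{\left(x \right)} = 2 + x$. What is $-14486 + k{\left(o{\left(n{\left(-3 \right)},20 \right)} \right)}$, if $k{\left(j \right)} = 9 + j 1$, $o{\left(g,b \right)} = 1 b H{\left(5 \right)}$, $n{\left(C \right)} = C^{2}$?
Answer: $-14337$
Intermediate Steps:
$o{\left(g,b \right)} = 7 b$ ($o{\left(g,b \right)} = 1 b \left(2 + 5\right) = b 7 = 7 b$)
$k{\left(j \right)} = 9 + j$
$-14486 + k{\left(o{\left(n{\left(-3 \right)},20 \right)} \right)} = -14486 + \left(9 + 7 \cdot 20\right) = -14486 + \left(9 + 140\right) = -14486 + 149 = -14337$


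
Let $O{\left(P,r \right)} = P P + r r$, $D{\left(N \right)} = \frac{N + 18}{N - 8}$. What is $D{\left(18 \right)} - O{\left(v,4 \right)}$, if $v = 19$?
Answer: $- \frac{1867}{5} \approx -373.4$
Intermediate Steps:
$D{\left(N \right)} = \frac{18 + N}{-8 + N}$
$O{\left(P,r \right)} = P^{2} + r^{2}$
$D{\left(18 \right)} - O{\left(v,4 \right)} = \frac{18 + 18}{-8 + 18} - \left(19^{2} + 4^{2}\right) = \frac{1}{10} \cdot 36 - \left(361 + 16\right) = \frac{1}{10} \cdot 36 - 377 = \frac{18}{5} - 377 = - \frac{1867}{5}$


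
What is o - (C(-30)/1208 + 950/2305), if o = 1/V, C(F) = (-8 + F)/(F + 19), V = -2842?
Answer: -1807791541/4352358164 ≈ -0.41536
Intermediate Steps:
C(F) = (-8 + F)/(19 + F)
o = -1/2842 (o = 1/(-2842) = -1/2842 ≈ -0.00035186)
o - (C(-30)/1208 + 950/2305) = -1/2842 - (((-8 - 30)/(19 - 30))/1208 + 950/2305) = -1/2842 - ((-38/(-11))*(1/1208) + 950*(1/2305)) = -1/2842 - (-1/11*(-38)*(1/1208) + 190/461) = -1/2842 - ((38/11)*(1/1208) + 190/461) = -1/2842 - (19/6644 + 190/461) = -1/2842 - 1*1271119/3062884 = -1/2842 - 1271119/3062884 = -1807791541/4352358164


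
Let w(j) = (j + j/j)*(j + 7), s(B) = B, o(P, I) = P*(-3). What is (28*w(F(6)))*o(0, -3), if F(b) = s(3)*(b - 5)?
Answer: 0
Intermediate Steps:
o(P, I) = -3*P
F(b) = -15 + 3*b (F(b) = 3*(b - 5) = 3*(-5 + b) = -15 + 3*b)
w(j) = (1 + j)*(7 + j) (w(j) = (j + 1)*(7 + j) = (1 + j)*(7 + j))
(28*w(F(6)))*o(0, -3) = (28*(7 + (-15 + 3*6)² + 8*(-15 + 3*6)))*(-3*0) = (28*(7 + (-15 + 18)² + 8*(-15 + 18)))*0 = (28*(7 + 3² + 8*3))*0 = (28*(7 + 9 + 24))*0 = (28*40)*0 = 1120*0 = 0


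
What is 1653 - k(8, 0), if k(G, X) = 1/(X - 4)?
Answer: 6613/4 ≈ 1653.3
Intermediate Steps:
k(G, X) = 1/(-4 + X)
1653 - k(8, 0) = 1653 - 1/(-4 + 0) = 1653 - 1/(-4) = 1653 - 1*(-¼) = 1653 + ¼ = 6613/4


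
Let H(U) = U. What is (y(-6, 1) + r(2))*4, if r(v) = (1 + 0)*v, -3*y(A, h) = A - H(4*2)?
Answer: 80/3 ≈ 26.667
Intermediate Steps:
y(A, h) = 8/3 - A/3 (y(A, h) = -(A - 4*2)/3 = -(A - 1*8)/3 = -(A - 8)/3 = -(-8 + A)/3 = 8/3 - A/3)
r(v) = v (r(v) = 1*v = v)
(y(-6, 1) + r(2))*4 = ((8/3 - ⅓*(-6)) + 2)*4 = ((8/3 + 2) + 2)*4 = (14/3 + 2)*4 = (20/3)*4 = 80/3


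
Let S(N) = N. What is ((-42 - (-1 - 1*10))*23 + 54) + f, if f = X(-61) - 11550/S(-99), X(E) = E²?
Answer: 9536/3 ≈ 3178.7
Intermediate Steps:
f = 11513/3 (f = (-61)² - 11550/(-99) = 3721 - 11550*(-1)/99 = 3721 - 1*(-350/3) = 3721 + 350/3 = 11513/3 ≈ 3837.7)
((-42 - (-1 - 1*10))*23 + 54) + f = ((-42 - (-1 - 1*10))*23 + 54) + 11513/3 = ((-42 - (-1 - 10))*23 + 54) + 11513/3 = ((-42 - 1*(-11))*23 + 54) + 11513/3 = ((-42 + 11)*23 + 54) + 11513/3 = (-31*23 + 54) + 11513/3 = (-713 + 54) + 11513/3 = -659 + 11513/3 = 9536/3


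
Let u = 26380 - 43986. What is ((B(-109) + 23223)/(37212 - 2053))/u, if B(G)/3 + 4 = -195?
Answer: -11313/309504677 ≈ -3.6552e-5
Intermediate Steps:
B(G) = -597 (B(G) = -12 + 3*(-195) = -12 - 585 = -597)
u = -17606
((B(-109) + 23223)/(37212 - 2053))/u = ((-597 + 23223)/(37212 - 2053))/(-17606) = (22626/35159)*(-1/17606) = -11313/309504677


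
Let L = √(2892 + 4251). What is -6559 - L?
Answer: -6559 - √7143 ≈ -6643.5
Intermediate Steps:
L = √7143 ≈ 84.516
-6559 - L = -6559 - √7143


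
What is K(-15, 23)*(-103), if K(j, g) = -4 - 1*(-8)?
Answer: -412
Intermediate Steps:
K(j, g) = 4 (K(j, g) = -4 + 8 = 4)
K(-15, 23)*(-103) = 4*(-103) = -412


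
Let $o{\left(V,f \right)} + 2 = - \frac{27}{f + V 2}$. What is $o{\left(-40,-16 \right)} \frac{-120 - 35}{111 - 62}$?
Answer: $\frac{8525}{1568} \approx 5.4369$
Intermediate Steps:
$o{\left(V,f \right)} = -2 - \frac{27}{f + 2 V}$ ($o{\left(V,f \right)} = -2 - \frac{27}{f + V 2} = -2 - \frac{27}{f + 2 V}$)
$o{\left(-40,-16 \right)} \frac{-120 - 35}{111 - 62} = \frac{-27 - -160 - -32}{-16 + 2 \left(-40\right)} \frac{-120 - 35}{111 - 62} = \frac{-27 + 160 + 32}{-16 - 80} \left(- \frac{155}{49}\right) = \frac{1}{-96} \cdot 165 \left(\left(-155\right) \frac{1}{49}\right) = \left(- \frac{1}{96}\right) 165 \left(- \frac{155}{49}\right) = \left(- \frac{55}{32}\right) \left(- \frac{155}{49}\right) = \frac{8525}{1568}$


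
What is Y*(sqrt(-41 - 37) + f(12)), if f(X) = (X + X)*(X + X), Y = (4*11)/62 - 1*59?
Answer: -1040832/31 - 1807*I*sqrt(78)/31 ≈ -33575.0 - 514.81*I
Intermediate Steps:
Y = -1807/31 (Y = 44*(1/62) - 59 = 22/31 - 59 = -1807/31 ≈ -58.290)
f(X) = 4*X**2 (f(X) = (2*X)*(2*X) = 4*X**2)
Y*(sqrt(-41 - 37) + f(12)) = -1807*(sqrt(-41 - 37) + 4*12**2)/31 = -1807*(sqrt(-78) + 4*144)/31 = -1807*(I*sqrt(78) + 576)/31 = -1807*(576 + I*sqrt(78))/31 = -1040832/31 - 1807*I*sqrt(78)/31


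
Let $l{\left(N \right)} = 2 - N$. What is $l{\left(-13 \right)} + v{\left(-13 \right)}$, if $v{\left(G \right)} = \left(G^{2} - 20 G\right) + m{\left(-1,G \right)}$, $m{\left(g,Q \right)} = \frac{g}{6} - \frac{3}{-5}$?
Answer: $\frac{13333}{30} \approx 444.43$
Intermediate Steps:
$m{\left(g,Q \right)} = \frac{3}{5} + \frac{g}{6}$ ($m{\left(g,Q \right)} = g \frac{1}{6} - - \frac{3}{5} = \frac{g}{6} + \frac{3}{5} = \frac{3}{5} + \frac{g}{6}$)
$v{\left(G \right)} = \frac{13}{30} + G^{2} - 20 G$ ($v{\left(G \right)} = \left(G^{2} - 20 G\right) + \left(\frac{3}{5} + \frac{1}{6} \left(-1\right)\right) = \left(G^{2} - 20 G\right) + \left(\frac{3}{5} - \frac{1}{6}\right) = \left(G^{2} - 20 G\right) + \frac{13}{30} = \frac{13}{30} + G^{2} - 20 G$)
$l{\left(-13 \right)} + v{\left(-13 \right)} = \left(2 - -13\right) + \left(\frac{13}{30} + \left(-13\right)^{2} - -260\right) = \left(2 + 13\right) + \left(\frac{13}{30} + 169 + 260\right) = 15 + \frac{12883}{30} = \frac{13333}{30}$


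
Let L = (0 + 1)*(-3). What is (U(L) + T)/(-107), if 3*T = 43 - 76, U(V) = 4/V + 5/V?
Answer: 14/107 ≈ 0.13084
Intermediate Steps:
L = -3 (L = 1*(-3) = -3)
U(V) = 9/V
T = -11 (T = (43 - 76)/3 = (⅓)*(-33) = -11)
(U(L) + T)/(-107) = (9/(-3) - 11)/(-107) = -(9*(-⅓) - 11)/107 = -(-3 - 11)/107 = -1/107*(-14) = 14/107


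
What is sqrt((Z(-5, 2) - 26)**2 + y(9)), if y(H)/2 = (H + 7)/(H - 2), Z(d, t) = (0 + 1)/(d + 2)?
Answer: 5*sqrt(12313)/21 ≈ 26.420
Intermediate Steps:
Z(d, t) = 1/(2 + d)
y(H) = 2*(7 + H)/(-2 + H) (y(H) = 2*((H + 7)/(H - 2)) = 2*((7 + H)/(-2 + H)) = 2*(7 + H)/(-2 + H))
sqrt((Z(-5, 2) - 26)**2 + y(9)) = sqrt((1/(2 - 5) - 26)**2 + 2*(7 + 9)/(-2 + 9)) = sqrt((1/(-3) - 26)**2 + 2*16/7) = sqrt((-1/3 - 26)**2 + 2*(1/7)*16) = sqrt((-79/3)**2 + 32/7) = sqrt(6241/9 + 32/7) = sqrt(43975/63) = 5*sqrt(12313)/21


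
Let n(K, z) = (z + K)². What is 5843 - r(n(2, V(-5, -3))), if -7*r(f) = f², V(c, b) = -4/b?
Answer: 3322981/567 ≈ 5860.6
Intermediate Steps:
n(K, z) = (K + z)²
r(f) = -f²/7
5843 - r(n(2, V(-5, -3))) = 5843 - (-1)*((2 - 4/(-3))²)²/7 = 5843 - (-1)*((2 - 4*(-⅓))²)²/7 = 5843 - (-1)*((2 + 4/3)²)²/7 = 5843 - (-1)*((10/3)²)²/7 = 5843 - (-1)*(100/9)²/7 = 5843 - (-1)*10000/(7*81) = 5843 - 1*(-10000/567) = 5843 + 10000/567 = 3322981/567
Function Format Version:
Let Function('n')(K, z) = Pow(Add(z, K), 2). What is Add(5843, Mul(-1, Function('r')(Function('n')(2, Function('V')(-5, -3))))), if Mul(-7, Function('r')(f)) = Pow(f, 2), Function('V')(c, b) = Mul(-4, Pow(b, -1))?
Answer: Rational(3322981, 567) ≈ 5860.6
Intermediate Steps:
Function('n')(K, z) = Pow(Add(K, z), 2)
Function('r')(f) = Mul(Rational(-1, 7), Pow(f, 2))
Add(5843, Mul(-1, Function('r')(Function('n')(2, Function('V')(-5, -3))))) = Add(5843, Mul(-1, Mul(Rational(-1, 7), Pow(Pow(Add(2, Mul(-4, Pow(-3, -1))), 2), 2)))) = Add(5843, Mul(-1, Mul(Rational(-1, 7), Pow(Pow(Add(2, Mul(-4, Rational(-1, 3))), 2), 2)))) = Add(5843, Mul(-1, Mul(Rational(-1, 7), Pow(Pow(Add(2, Rational(4, 3)), 2), 2)))) = Add(5843, Mul(-1, Mul(Rational(-1, 7), Pow(Pow(Rational(10, 3), 2), 2)))) = Add(5843, Mul(-1, Mul(Rational(-1, 7), Pow(Rational(100, 9), 2)))) = Add(5843, Mul(-1, Mul(Rational(-1, 7), Rational(10000, 81)))) = Add(5843, Mul(-1, Rational(-10000, 567))) = Add(5843, Rational(10000, 567)) = Rational(3322981, 567)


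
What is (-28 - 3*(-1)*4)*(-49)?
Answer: 784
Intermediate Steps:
(-28 - 3*(-1)*4)*(-49) = (-28 + 3*4)*(-49) = (-28 + 12)*(-49) = -16*(-49) = 784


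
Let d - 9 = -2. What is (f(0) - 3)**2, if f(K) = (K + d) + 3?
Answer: 49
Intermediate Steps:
d = 7 (d = 9 - 2 = 7)
f(K) = 10 + K (f(K) = (K + 7) + 3 = (7 + K) + 3 = 10 + K)
(f(0) - 3)**2 = ((10 + 0) - 3)**2 = (10 - 3)**2 = 7**2 = 49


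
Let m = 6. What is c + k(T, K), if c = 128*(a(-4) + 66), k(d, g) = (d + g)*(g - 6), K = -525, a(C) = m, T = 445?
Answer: 51696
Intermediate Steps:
a(C) = 6
k(d, g) = (-6 + g)*(d + g) (k(d, g) = (d + g)*(-6 + g) = (-6 + g)*(d + g))
c = 9216 (c = 128*(6 + 66) = 128*72 = 9216)
c + k(T, K) = 9216 + ((-525)² - 6*445 - 6*(-525) + 445*(-525)) = 9216 + (275625 - 2670 + 3150 - 233625) = 9216 + 42480 = 51696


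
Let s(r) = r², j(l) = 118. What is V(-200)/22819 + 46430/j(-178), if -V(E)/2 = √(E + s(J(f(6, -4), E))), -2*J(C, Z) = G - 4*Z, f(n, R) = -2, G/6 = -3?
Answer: 23215/59 - 2*√152681/22819 ≈ 393.44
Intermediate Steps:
G = -18 (G = 6*(-3) = -18)
J(C, Z) = 9 + 2*Z (J(C, Z) = -(-18 - 4*Z)/2 = 9 + 2*Z)
V(E) = -2*√(E + (9 + 2*E)²)
V(-200)/22819 + 46430/j(-178) = -2*√(-200 + (9 + 2*(-200))²)/22819 + 46430/118 = -2*√(-200 + (9 - 400)²)*(1/22819) + 46430*(1/118) = -2*√(-200 + (-391)²)*(1/22819) + 23215/59 = -2*√(-200 + 152881)*(1/22819) + 23215/59 = -2*√152681*(1/22819) + 23215/59 = -2*√152681/22819 + 23215/59 = 23215/59 - 2*√152681/22819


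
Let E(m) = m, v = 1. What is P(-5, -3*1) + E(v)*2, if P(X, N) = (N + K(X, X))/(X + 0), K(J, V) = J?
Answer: 18/5 ≈ 3.6000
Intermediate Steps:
P(X, N) = (N + X)/X (P(X, N) = (N + X)/(X + 0) = (N + X)/X)
P(-5, -3*1) + E(v)*2 = (-3*1 - 5)/(-5) + 1*2 = -(-3 - 5)/5 + 2 = -⅕*(-8) + 2 = 8/5 + 2 = 18/5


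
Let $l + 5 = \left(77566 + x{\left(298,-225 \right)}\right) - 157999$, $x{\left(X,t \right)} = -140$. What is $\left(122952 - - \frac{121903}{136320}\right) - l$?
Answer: $\frac{27745331503}{136320} \approx 2.0353 \cdot 10^{5}$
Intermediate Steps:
$l = -80578$ ($l = -5 + \left(\left(77566 - 140\right) - 157999\right) = -5 + \left(77426 - 157999\right) = -5 - 80573 = -80578$)
$\left(122952 - - \frac{121903}{136320}\right) - l = \left(122952 - - \frac{121903}{136320}\right) - -80578 = \left(122952 - \left(-121903\right) \frac{1}{136320}\right) + 80578 = \left(122952 - - \frac{121903}{136320}\right) + 80578 = \left(122952 + \frac{121903}{136320}\right) + 80578 = \frac{16760938543}{136320} + 80578 = \frac{27745331503}{136320}$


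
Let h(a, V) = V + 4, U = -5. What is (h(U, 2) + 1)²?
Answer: 49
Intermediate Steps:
h(a, V) = 4 + V
(h(U, 2) + 1)² = ((4 + 2) + 1)² = (6 + 1)² = 7² = 49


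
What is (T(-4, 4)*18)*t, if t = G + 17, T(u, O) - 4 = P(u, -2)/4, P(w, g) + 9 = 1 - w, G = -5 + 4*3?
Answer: 1296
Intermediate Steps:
G = 7 (G = -5 + 12 = 7)
P(w, g) = -8 - w (P(w, g) = -9 + (1 - w) = -8 - w)
T(u, O) = 2 - u/4 (T(u, O) = 4 + (-8 - u)/4 = 4 + (-8 - u)*(1/4) = 4 + (-2 - u/4) = 2 - u/4)
t = 24 (t = 7 + 17 = 24)
(T(-4, 4)*18)*t = ((2 - 1/4*(-4))*18)*24 = ((2 + 1)*18)*24 = (3*18)*24 = 54*24 = 1296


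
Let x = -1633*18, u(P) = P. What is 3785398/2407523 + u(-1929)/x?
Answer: 38637366893/23588910354 ≈ 1.6379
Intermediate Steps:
x = -29394
3785398/2407523 + u(-1929)/x = 3785398/2407523 - 1929/(-29394) = 3785398*(1/2407523) - 1929*(-1/29394) = 3785398/2407523 + 643/9798 = 38637366893/23588910354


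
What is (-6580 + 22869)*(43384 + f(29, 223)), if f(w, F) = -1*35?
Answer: 706111861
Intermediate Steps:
f(w, F) = -35
(-6580 + 22869)*(43384 + f(29, 223)) = (-6580 + 22869)*(43384 - 35) = 16289*43349 = 706111861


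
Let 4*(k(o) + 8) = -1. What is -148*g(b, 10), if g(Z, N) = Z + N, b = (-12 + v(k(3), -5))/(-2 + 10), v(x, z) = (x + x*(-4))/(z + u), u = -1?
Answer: -18907/16 ≈ -1181.7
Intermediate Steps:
k(o) = -33/4 (k(o) = -8 + (1/4)*(-1) = -8 - 1/4 = -33/4)
v(x, z) = -3*x/(-1 + z) (v(x, z) = (x + x*(-4))/(z - 1) = (x - 4*x)/(-1 + z) = (-3*x)/(-1 + z) = -3*x/(-1 + z))
b = -129/64 (b = (-12 - 3*(-33/4)/(-1 - 5))/(-2 + 10) = (-12 - 3*(-33/4)/(-6))/8 = (-12 - 3*(-33/4)*(-1/6))*(1/8) = (-12 - 33/8)*(1/8) = -129/8*1/8 = -129/64 ≈ -2.0156)
g(Z, N) = N + Z
-148*g(b, 10) = -148*(10 - 129/64) = -148*511/64 = -18907/16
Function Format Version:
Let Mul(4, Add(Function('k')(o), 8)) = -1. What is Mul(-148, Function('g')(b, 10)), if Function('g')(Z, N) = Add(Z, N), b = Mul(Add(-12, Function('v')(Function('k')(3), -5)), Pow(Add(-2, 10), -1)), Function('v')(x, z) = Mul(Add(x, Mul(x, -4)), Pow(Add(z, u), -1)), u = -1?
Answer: Rational(-18907, 16) ≈ -1181.7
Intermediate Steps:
Function('k')(o) = Rational(-33, 4) (Function('k')(o) = Add(-8, Mul(Rational(1, 4), -1)) = Add(-8, Rational(-1, 4)) = Rational(-33, 4))
Function('v')(x, z) = Mul(-3, x, Pow(Add(-1, z), -1)) (Function('v')(x, z) = Mul(Add(x, Mul(x, -4)), Pow(Add(z, -1), -1)) = Mul(Add(x, Mul(-4, x)), Pow(Add(-1, z), -1)) = Mul(Mul(-3, x), Pow(Add(-1, z), -1)) = Mul(-3, x, Pow(Add(-1, z), -1)))
b = Rational(-129, 64) (b = Mul(Add(-12, Mul(-3, Rational(-33, 4), Pow(Add(-1, -5), -1))), Pow(Add(-2, 10), -1)) = Mul(Add(-12, Mul(-3, Rational(-33, 4), Pow(-6, -1))), Pow(8, -1)) = Mul(Add(-12, Mul(-3, Rational(-33, 4), Rational(-1, 6))), Rational(1, 8)) = Mul(Add(-12, Rational(-33, 8)), Rational(1, 8)) = Mul(Rational(-129, 8), Rational(1, 8)) = Rational(-129, 64) ≈ -2.0156)
Function('g')(Z, N) = Add(N, Z)
Mul(-148, Function('g')(b, 10)) = Mul(-148, Add(10, Rational(-129, 64))) = Mul(-148, Rational(511, 64)) = Rational(-18907, 16)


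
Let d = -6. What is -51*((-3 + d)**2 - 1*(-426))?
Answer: -25857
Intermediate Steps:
-51*((-3 + d)**2 - 1*(-426)) = -51*((-3 - 6)**2 - 1*(-426)) = -51*((-9)**2 + 426) = -51*(81 + 426) = -51*507 = -25857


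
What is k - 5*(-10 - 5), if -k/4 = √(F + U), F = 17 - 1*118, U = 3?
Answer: 75 - 28*I*√2 ≈ 75.0 - 39.598*I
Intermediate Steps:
F = -101 (F = 17 - 118 = -101)
k = -28*I*√2 (k = -4*√(-101 + 3) = -28*I*√2 ≈ -39.598*I)
k - 5*(-10 - 5) = -28*I*√2 - 5*(-10 - 5) = -28*I*√2 - 5*(-15) = -28*I*√2 - 1*(-75) = -28*I*√2 + 75 = 75 - 28*I*√2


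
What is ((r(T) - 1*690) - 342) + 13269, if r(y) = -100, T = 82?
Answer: 12137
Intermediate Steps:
((r(T) - 1*690) - 342) + 13269 = ((-100 - 1*690) - 342) + 13269 = ((-100 - 690) - 342) + 13269 = (-790 - 342) + 13269 = -1132 + 13269 = 12137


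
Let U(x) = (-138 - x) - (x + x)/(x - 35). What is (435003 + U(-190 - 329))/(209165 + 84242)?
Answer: 120600849/81273739 ≈ 1.4839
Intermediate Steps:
U(x) = -138 - x - 2*x/(-35 + x) (U(x) = (-138 - x) - 2*x/(-35 + x) = -138 - x - 2*x/(-35 + x))
(435003 + U(-190 - 329))/(209165 + 84242) = (435003 + (4830 - (-190 - 329)² - 105*(-190 - 329))/(-35 + (-190 - 329)))/(209165 + 84242) = (435003 + (4830 - 1*(-519)² - 105*(-519))/(-35 - 519))/293407 = (435003 + (4830 - 1*269361 + 54495)/(-554))*(1/293407) = (435003 - (4830 - 269361 + 54495)/554)*(1/293407) = (435003 - 1/554*(-210036))*(1/293407) = (435003 + 105018/277)*(1/293407) = (120600849/277)*(1/293407) = 120600849/81273739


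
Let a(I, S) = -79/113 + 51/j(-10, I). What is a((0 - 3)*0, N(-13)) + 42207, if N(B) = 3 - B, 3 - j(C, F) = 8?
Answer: 23840797/565 ≈ 42196.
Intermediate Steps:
j(C, F) = -5 (j(C, F) = 3 - 1*8 = 3 - 8 = -5)
a(I, S) = -6158/565 (a(I, S) = -79/113 + 51/(-5) = -79*1/113 + 51*(-⅕) = -79/113 - 51/5 = -6158/565)
a((0 - 3)*0, N(-13)) + 42207 = -6158/565 + 42207 = 23840797/565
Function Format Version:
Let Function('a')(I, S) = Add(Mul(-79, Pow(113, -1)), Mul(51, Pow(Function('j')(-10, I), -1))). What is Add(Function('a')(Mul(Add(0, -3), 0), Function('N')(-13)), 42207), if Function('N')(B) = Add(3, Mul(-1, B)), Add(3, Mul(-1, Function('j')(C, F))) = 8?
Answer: Rational(23840797, 565) ≈ 42196.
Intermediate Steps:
Function('j')(C, F) = -5 (Function('j')(C, F) = Add(3, Mul(-1, 8)) = Add(3, -8) = -5)
Function('a')(I, S) = Rational(-6158, 565) (Function('a')(I, S) = Add(Mul(-79, Pow(113, -1)), Mul(51, Pow(-5, -1))) = Add(Mul(-79, Rational(1, 113)), Mul(51, Rational(-1, 5))) = Add(Rational(-79, 113), Rational(-51, 5)) = Rational(-6158, 565))
Add(Function('a')(Mul(Add(0, -3), 0), Function('N')(-13)), 42207) = Add(Rational(-6158, 565), 42207) = Rational(23840797, 565)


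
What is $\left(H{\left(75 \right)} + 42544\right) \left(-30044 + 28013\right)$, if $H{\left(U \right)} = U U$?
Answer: $-97831239$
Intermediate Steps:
$H{\left(U \right)} = U^{2}$
$\left(H{\left(75 \right)} + 42544\right) \left(-30044 + 28013\right) = \left(75^{2} + 42544\right) \left(-30044 + 28013\right) = \left(5625 + 42544\right) \left(-2031\right) = 48169 \left(-2031\right) = -97831239$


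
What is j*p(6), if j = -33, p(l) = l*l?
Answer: -1188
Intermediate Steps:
p(l) = l²
j*p(6) = -33*6² = -33*36 = -1188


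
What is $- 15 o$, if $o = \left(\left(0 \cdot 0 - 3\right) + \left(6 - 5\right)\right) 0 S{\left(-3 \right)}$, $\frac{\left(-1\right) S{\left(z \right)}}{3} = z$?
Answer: $0$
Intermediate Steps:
$S{\left(z \right)} = - 3 z$
$o = 0$ ($o = \left(\left(0 \cdot 0 - 3\right) + \left(6 - 5\right)\right) 0 \left(\left(-3\right) \left(-3\right)\right) = \left(\left(0 - 3\right) + \left(6 - 5\right)\right) 0 \cdot 9 = \left(-3 + 1\right) 0 \cdot 9 = \left(-2\right) 0 \cdot 9 = 0 \cdot 9 = 0$)
$- 15 o = \left(-15\right) 0 = 0$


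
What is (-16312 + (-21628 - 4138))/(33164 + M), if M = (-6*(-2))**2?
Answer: -21039/16654 ≈ -1.2633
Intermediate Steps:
M = 144 (M = 12**2 = 144)
(-16312 + (-21628 - 4138))/(33164 + M) = (-16312 + (-21628 - 4138))/(33164 + 144) = (-16312 - 25766)/33308 = -42078*1/33308 = -21039/16654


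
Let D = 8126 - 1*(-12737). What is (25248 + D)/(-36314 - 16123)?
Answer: -46111/52437 ≈ -0.87936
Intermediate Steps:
D = 20863 (D = 8126 + 12737 = 20863)
(25248 + D)/(-36314 - 16123) = (25248 + 20863)/(-36314 - 16123) = 46111/(-52437) = 46111*(-1/52437) = -46111/52437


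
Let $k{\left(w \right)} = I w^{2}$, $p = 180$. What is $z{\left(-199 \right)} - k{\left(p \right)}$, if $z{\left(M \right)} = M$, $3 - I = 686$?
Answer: $22129001$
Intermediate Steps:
$I = -683$ ($I = 3 - 686 = -683$)
$k{\left(w \right)} = - 683 w^{2}$
$z{\left(-199 \right)} - k{\left(p \right)} = -199 - - 683 \cdot 180^{2} = -199 - \left(-683\right) 32400 = -199 - -22129200 = -199 + 22129200 = 22129001$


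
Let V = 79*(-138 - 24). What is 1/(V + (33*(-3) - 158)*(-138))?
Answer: 1/22668 ≈ 4.4115e-5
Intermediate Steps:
V = -12798 (V = 79*(-162) = -12798)
1/(V + (33*(-3) - 158)*(-138)) = 1/(-12798 + (33*(-3) - 158)*(-138)) = 1/(-12798 + (-99 - 158)*(-138)) = 1/(-12798 - 257*(-138)) = 1/(-12798 + 35466) = 1/22668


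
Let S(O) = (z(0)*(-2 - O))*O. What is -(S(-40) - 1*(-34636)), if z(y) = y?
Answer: -34636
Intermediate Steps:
S(O) = 0 (S(O) = (0*(-2 - O))*O = 0*O = 0)
-(S(-40) - 1*(-34636)) = -(0 - 1*(-34636)) = -(0 + 34636) = -1*34636 = -34636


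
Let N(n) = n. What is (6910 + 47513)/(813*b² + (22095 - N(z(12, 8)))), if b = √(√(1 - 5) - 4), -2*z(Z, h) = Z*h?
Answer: 114233877/39945973 - 9832422*I/39945973 ≈ 2.8597 - 0.24614*I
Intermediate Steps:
z(Z, h) = -Z*h/2
b = √(-4 + 2*I) (b = √(√(-4) - 4) = √(2*I - 4) = √(-4 + 2*I) ≈ 0.48587 + 2.0582*I)
(6910 + 47513)/(813*b² + (22095 - N(z(12, 8)))) = (6910 + 47513)/(813*(√(-4 + 2*I))² + (22095 - (-1)*12*8/2)) = 54423/(813*(-4 + 2*I) + (22095 - 1*(-48))) = 54423/((-3252 + 1626*I) + (22095 + 48)) = 54423/((-3252 + 1626*I) + 22143) = 54423/(18891 + 1626*I) = 54423*((18891 - 1626*I)/359513757) = 6047*(18891 - 1626*I)/39945973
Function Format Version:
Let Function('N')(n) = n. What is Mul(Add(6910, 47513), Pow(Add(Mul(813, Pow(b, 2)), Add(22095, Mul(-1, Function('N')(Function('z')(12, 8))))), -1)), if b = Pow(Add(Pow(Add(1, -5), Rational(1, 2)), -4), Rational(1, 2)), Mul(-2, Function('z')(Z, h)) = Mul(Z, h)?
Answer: Add(Rational(114233877, 39945973), Mul(Rational(-9832422, 39945973), I)) ≈ Add(2.8597, Mul(-0.24614, I))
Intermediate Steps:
Function('z')(Z, h) = Mul(Rational(-1, 2), Z, h) (Function('z')(Z, h) = Mul(Rational(-1, 2), Mul(Z, h)) = Mul(Rational(-1, 2), Z, h))
b = Pow(Add(-4, Mul(2, I)), Rational(1, 2)) (b = Pow(Add(Pow(-4, Rational(1, 2)), -4), Rational(1, 2)) = Pow(Add(Mul(2, I), -4), Rational(1, 2)) = Pow(Add(-4, Mul(2, I)), Rational(1, 2)) ≈ Add(0.48587, Mul(2.0582, I)))
Mul(Add(6910, 47513), Pow(Add(Mul(813, Pow(b, 2)), Add(22095, Mul(-1, Function('N')(Function('z')(12, 8))))), -1)) = Mul(Add(6910, 47513), Pow(Add(Mul(813, Pow(Pow(Add(-4, Mul(2, I)), Rational(1, 2)), 2)), Add(22095, Mul(-1, Mul(Rational(-1, 2), 12, 8)))), -1)) = Mul(54423, Pow(Add(Mul(813, Add(-4, Mul(2, I))), Add(22095, Mul(-1, -48))), -1)) = Mul(54423, Pow(Add(Add(-3252, Mul(1626, I)), Add(22095, 48)), -1)) = Mul(54423, Pow(Add(Add(-3252, Mul(1626, I)), 22143), -1)) = Mul(54423, Pow(Add(18891, Mul(1626, I)), -1)) = Mul(54423, Mul(Rational(1, 359513757), Add(18891, Mul(-1626, I)))) = Mul(Rational(6047, 39945973), Add(18891, Mul(-1626, I)))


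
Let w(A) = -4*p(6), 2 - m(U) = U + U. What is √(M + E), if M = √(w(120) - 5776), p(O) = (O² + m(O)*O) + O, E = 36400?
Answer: √(36400 + 2*I*√1426) ≈ 190.79 + 0.198*I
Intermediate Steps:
m(U) = 2 - 2*U (m(U) = 2 - (U + U) = 2 - 2*U)
p(O) = O + O² + O*(2 - 2*O) (p(O) = (O² + (2 - 2*O)*O) + O = (O² + O*(2 - 2*O)) + O = O + O² + O*(2 - 2*O))
w(A) = 72 (w(A) = -24*(3 - 1*6) = -24*(3 - 6) = -24*(-3) = -4*(-18) = 72)
M = 2*I*√1426 (M = √(72 - 5776) = √(-5704) = 2*I*√1426 ≈ 75.525*I)
√(M + E) = √(2*I*√1426 + 36400) = √(36400 + 2*I*√1426)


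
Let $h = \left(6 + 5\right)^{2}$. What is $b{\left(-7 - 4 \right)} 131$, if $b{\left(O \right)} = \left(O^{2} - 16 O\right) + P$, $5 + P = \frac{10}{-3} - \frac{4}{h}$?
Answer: $\frac{13725394}{363} \approx 37811.0$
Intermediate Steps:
$h = 121$ ($h = 11^{2} = 121$)
$P = - \frac{3037}{363}$ ($P = -5 + \left(\frac{10}{-3} - \frac{4}{121}\right) = -5 + \left(10 \left(- \frac{1}{3}\right) - \frac{4}{121}\right) = -5 - \frac{1222}{363} = - \frac{3037}{363} \approx -8.3664$)
$b{\left(O \right)} = - \frac{3037}{363} + O^{2} - 16 O$ ($b{\left(O \right)} = \left(O^{2} - 16 O\right) - \frac{3037}{363} = - \frac{3037}{363} + O^{2} - 16 O$)
$b{\left(-7 - 4 \right)} 131 = \left(- \frac{3037}{363} + \left(-7 - 4\right)^{2} - 16 \left(-7 - 4\right)\right) 131 = \left(- \frac{3037}{363} + \left(-11\right)^{2} - -176\right) 131 = \left(- \frac{3037}{363} + 121 + 176\right) 131 = \frac{104774}{363} \cdot 131 = \frac{13725394}{363}$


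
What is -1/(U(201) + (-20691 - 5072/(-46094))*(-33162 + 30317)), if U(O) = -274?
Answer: -23047/1356668752267 ≈ -1.6988e-8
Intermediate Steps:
-1/(U(201) + (-20691 - 5072/(-46094))*(-33162 + 30317)) = -1/(-274 + (-20691 - 5072/(-46094))*(-33162 + 30317)) = -1/(-274 + (-20691 - 5072*(-1/46094))*(-2845)) = -1/(-274 + (-20691 + 2536/23047)*(-2845)) = -1/(-274 - 476862941/23047*(-2845)) = -1/(-274 + 1356675067145/23047) = -1/1356668752267/23047 = -1*23047/1356668752267 = -23047/1356668752267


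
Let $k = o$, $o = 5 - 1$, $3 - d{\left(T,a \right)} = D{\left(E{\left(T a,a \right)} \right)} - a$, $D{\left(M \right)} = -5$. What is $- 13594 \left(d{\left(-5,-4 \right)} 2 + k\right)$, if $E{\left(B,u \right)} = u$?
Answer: $-163128$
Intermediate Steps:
$d{\left(T,a \right)} = 8 + a$ ($d{\left(T,a \right)} = 3 - \left(-5 - a\right) = 3 + \left(5 + a\right) = 8 + a$)
$o = 4$
$k = 4$
$- 13594 \left(d{\left(-5,-4 \right)} 2 + k\right) = - 13594 \left(\left(8 - 4\right) 2 + 4\right) = - 13594 \left(4 \cdot 2 + 4\right) = - 13594 \left(8 + 4\right) = \left(-13594\right) 12 = -163128$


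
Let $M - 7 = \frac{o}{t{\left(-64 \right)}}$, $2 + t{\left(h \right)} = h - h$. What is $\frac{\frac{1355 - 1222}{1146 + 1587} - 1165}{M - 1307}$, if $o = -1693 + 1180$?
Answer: $\frac{6367624}{5703771} \approx 1.1164$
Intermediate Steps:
$t{\left(h \right)} = -2$ ($t{\left(h \right)} = -2 + \left(h - h\right) = -2 + 0 = -2$)
$o = -513$
$M = \frac{527}{2}$ ($M = 7 - \frac{513}{-2} = 7 - - \frac{513}{2} = 7 + \frac{513}{2} = \frac{527}{2} \approx 263.5$)
$\frac{\frac{1355 - 1222}{1146 + 1587} - 1165}{M - 1307} = \frac{\frac{1355 - 1222}{1146 + 1587} - 1165}{\frac{527}{2} - 1307} = \frac{\frac{133}{2733} - 1165}{- \frac{2087}{2}} = \left(133 \cdot \frac{1}{2733} - 1165\right) \left(- \frac{2}{2087}\right) = \left(\frac{133}{2733} - 1165\right) \left(- \frac{2}{2087}\right) = \left(- \frac{3183812}{2733}\right) \left(- \frac{2}{2087}\right) = \frac{6367624}{5703771}$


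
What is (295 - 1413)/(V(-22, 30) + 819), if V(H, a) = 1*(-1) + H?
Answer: -559/398 ≈ -1.4045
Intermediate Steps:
V(H, a) = -1 + H
(295 - 1413)/(V(-22, 30) + 819) = (295 - 1413)/((-1 - 22) + 819) = -1118/(-23 + 819) = -1118/796 = -1118*1/796 = -559/398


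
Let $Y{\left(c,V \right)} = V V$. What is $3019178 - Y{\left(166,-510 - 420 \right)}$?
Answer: $2154278$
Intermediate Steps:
$Y{\left(c,V \right)} = V^{2}$
$3019178 - Y{\left(166,-510 - 420 \right)} = 3019178 - \left(-510 - 420\right)^{2} = 3019178 - \left(-930\right)^{2} = 3019178 - 864900 = 2154278$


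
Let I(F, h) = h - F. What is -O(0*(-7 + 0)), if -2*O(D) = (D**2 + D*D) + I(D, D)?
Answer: 0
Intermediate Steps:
O(D) = -D**2 (O(D) = -((D**2 + D*D) + (D - D))/2 = -((D**2 + D**2) + 0)/2 = -(2*D**2 + 0)/2 = -D**2)
-O(0*(-7 + 0)) = -(-1)*(0*(-7 + 0))**2 = -(-1)*(0*(-7))**2 = -(-1)*0**2 = -(-1)*0 = -1*0 = 0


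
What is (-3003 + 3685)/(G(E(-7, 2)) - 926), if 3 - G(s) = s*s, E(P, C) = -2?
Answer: -682/927 ≈ -0.73571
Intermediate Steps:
G(s) = 3 - s² (G(s) = 3 - s*s = 3 - s²)
(-3003 + 3685)/(G(E(-7, 2)) - 926) = (-3003 + 3685)/((3 - 1*(-2)²) - 926) = 682/((3 - 1*4) - 926) = 682/((3 - 4) - 926) = 682/(-1 - 926) = 682/(-927) = 682*(-1/927) = -682/927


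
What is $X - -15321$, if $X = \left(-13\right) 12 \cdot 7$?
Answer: $14229$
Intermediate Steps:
$X = -1092$ ($X = \left(-156\right) 7 = -1092$)
$X - -15321 = -1092 - -15321 = -1092 + 15321 = 14229$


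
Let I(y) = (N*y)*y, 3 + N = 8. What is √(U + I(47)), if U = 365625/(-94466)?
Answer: √98529109716770/94466 ≈ 105.08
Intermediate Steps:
N = 5 (N = -3 + 8 = 5)
U = -365625/94466 (U = 365625*(-1/94466) = -365625/94466 ≈ -3.8704)
I(y) = 5*y² (I(y) = (5*y)*y = 5*y²)
√(U + I(47)) = √(-365625/94466 + 5*47²) = √(-365625/94466 + 5*2209) = √(-365625/94466 + 11045) = √(1043011345/94466) = √98529109716770/94466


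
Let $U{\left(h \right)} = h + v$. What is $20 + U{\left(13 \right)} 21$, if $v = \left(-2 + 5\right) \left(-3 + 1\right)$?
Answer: $167$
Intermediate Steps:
$v = -6$ ($v = 3 \left(-2\right) = -6$)
$U{\left(h \right)} = -6 + h$ ($U{\left(h \right)} = h - 6 = -6 + h$)
$20 + U{\left(13 \right)} 21 = 20 + \left(-6 + 13\right) 21 = 20 + 7 \cdot 21 = 20 + 147 = 167$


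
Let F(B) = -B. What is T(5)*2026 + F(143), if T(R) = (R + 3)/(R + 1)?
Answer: 7675/3 ≈ 2558.3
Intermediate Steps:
T(R) = (3 + R)/(1 + R)
T(5)*2026 + F(143) = ((3 + 5)/(1 + 5))*2026 - 1*143 = (8/6)*2026 - 143 = ((⅙)*8)*2026 - 143 = (4/3)*2026 - 143 = 8104/3 - 143 = 7675/3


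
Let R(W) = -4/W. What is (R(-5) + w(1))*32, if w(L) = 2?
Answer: 448/5 ≈ 89.600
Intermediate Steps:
(R(-5) + w(1))*32 = (-4/(-5) + 2)*32 = (-4*(-⅕) + 2)*32 = (⅘ + 2)*32 = (14/5)*32 = 448/5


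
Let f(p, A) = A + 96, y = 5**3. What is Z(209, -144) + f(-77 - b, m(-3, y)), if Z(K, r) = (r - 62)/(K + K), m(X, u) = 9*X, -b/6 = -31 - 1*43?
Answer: 14318/209 ≈ 68.507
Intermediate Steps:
b = 444 (b = -6*(-31 - 1*43) = -6*(-31 - 43) = -6*(-74) = 444)
y = 125
f(p, A) = 96 + A
Z(K, r) = (-62 + r)/(2*K) (Z(K, r) = (-62 + r)/((2*K)) = (-62 + r)*(1/(2*K)) = (-62 + r)/(2*K))
Z(209, -144) + f(-77 - b, m(-3, y)) = (1/2)*(-62 - 144)/209 + (96 + 9*(-3)) = (1/2)*(1/209)*(-206) + (96 - 27) = -103/209 + 69 = 14318/209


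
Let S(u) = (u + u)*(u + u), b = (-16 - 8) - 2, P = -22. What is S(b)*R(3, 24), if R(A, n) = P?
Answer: -59488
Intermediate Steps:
R(A, n) = -22
b = -26 (b = -24 - 2 = -26)
S(u) = 4*u² (S(u) = (2*u)*(2*u) = 4*u²)
S(b)*R(3, 24) = (4*(-26)²)*(-22) = (4*676)*(-22) = 2704*(-22) = -59488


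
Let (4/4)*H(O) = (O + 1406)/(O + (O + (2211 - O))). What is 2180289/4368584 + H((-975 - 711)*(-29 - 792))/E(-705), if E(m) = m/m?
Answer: 394606615127/263333874936 ≈ 1.4985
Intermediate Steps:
E(m) = 1
H(O) = (1406 + O)/(2211 + O) (H(O) = (O + 1406)/(O + (O + (2211 - O))) = (1406 + O)/(O + 2211) = (1406 + O)/(2211 + O))
2180289/4368584 + H((-975 - 711)*(-29 - 792))/E(-705) = 2180289/4368584 + ((1406 + (-975 - 711)*(-29 - 792))/(2211 + (-975 - 711)*(-29 - 792)))/1 = 2180289*(1/4368584) + ((1406 - 1686*(-821))/(2211 - 1686*(-821)))*1 = 2180289/4368584 + ((1406 + 1384206)/(2211 + 1384206))*1 = 2180289/4368584 + (1385612/1386417)*1 = 2180289/4368584 + ((1/1386417)*1385612)*1 = 2180289/4368584 + (60244/60279)*1 = 2180289/4368584 + 60244/60279 = 394606615127/263333874936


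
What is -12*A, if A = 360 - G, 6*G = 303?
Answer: -3714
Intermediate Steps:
G = 101/2 (G = (⅙)*303 = 101/2 ≈ 50.500)
A = 619/2 (A = 360 - 1*101/2 = 360 - 101/2 = 619/2 ≈ 309.50)
-12*A = -12*619/2 = -3714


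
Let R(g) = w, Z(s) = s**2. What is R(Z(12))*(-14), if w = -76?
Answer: 1064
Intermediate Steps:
R(g) = -76
R(Z(12))*(-14) = -76*(-14) = 1064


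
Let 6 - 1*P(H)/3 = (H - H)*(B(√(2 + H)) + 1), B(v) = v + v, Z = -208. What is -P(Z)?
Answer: -18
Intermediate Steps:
B(v) = 2*v
P(H) = 18 (P(H) = 18 - 3*(H - H)*(2*√(2 + H) + 1) = 18 - 0*(1 + 2*√(2 + H)) = 18 - 3*0 = 18 + 0 = 18)
-P(Z) = -1*18 = -18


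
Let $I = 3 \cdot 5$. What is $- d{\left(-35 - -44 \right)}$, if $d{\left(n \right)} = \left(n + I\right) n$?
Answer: $-216$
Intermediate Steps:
$I = 15$
$d{\left(n \right)} = n \left(15 + n\right)$ ($d{\left(n \right)} = \left(n + 15\right) n = \left(15 + n\right) n = n \left(15 + n\right)$)
$- d{\left(-35 - -44 \right)} = - \left(-35 - -44\right) \left(15 - -9\right) = - \left(-35 + 44\right) \left(15 + \left(-35 + 44\right)\right) = - 9 \left(15 + 9\right) = - 9 \cdot 24 = \left(-1\right) 216 = -216$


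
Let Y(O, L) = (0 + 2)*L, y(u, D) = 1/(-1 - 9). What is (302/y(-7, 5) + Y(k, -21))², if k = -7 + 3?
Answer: 9375844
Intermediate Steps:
y(u, D) = -⅒ (y(u, D) = 1/(-10) = -⅒)
k = -4
Y(O, L) = 2*L
(302/y(-7, 5) + Y(k, -21))² = (302/(-⅒) + 2*(-21))² = (302*(-10) - 42)² = (-3020 - 42)² = (-3062)² = 9375844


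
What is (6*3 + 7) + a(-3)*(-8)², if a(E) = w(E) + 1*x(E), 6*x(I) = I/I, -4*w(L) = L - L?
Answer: 107/3 ≈ 35.667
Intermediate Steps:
w(L) = 0 (w(L) = -(L - L)/4 = -¼*0 = 0)
x(I) = ⅙ (x(I) = (I/I)/6 = (⅙)*1 = ⅙)
a(E) = ⅙ (a(E) = 0 + 1*(⅙) = 0 + ⅙ = ⅙)
(6*3 + 7) + a(-3)*(-8)² = (6*3 + 7) + (⅙)*(-8)² = (18 + 7) + (⅙)*64 = 25 + 32/3 = 107/3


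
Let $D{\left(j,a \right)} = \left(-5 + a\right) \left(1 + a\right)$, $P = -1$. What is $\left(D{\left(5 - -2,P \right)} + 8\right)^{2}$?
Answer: $64$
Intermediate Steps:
$D{\left(j,a \right)} = \left(1 + a\right) \left(-5 + a\right)$
$\left(D{\left(5 - -2,P \right)} + 8\right)^{2} = \left(\left(-5 + \left(-1\right)^{2} - -4\right) + 8\right)^{2} = \left(\left(-5 + 1 + 4\right) + 8\right)^{2} = \left(0 + 8\right)^{2} = 8^{2} = 64$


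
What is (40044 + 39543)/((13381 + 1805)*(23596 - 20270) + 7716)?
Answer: 8843/5612928 ≈ 0.0015755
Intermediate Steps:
(40044 + 39543)/((13381 + 1805)*(23596 - 20270) + 7716) = 79587/(15186*3326 + 7716) = 79587/(50508636 + 7716) = 79587/50516352 = 79587*(1/50516352) = 8843/5612928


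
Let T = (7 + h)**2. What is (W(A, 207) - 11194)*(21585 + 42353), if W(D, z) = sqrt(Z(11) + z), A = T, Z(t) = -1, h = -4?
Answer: -715721972 + 63938*sqrt(206) ≈ -7.1480e+8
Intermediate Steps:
T = 9 (T = (7 - 4)**2 = 3**2 = 9)
A = 9
W(D, z) = sqrt(-1 + z)
(W(A, 207) - 11194)*(21585 + 42353) = (sqrt(-1 + 207) - 11194)*(21585 + 42353) = (sqrt(206) - 11194)*63938 = (-11194 + sqrt(206))*63938 = -715721972 + 63938*sqrt(206)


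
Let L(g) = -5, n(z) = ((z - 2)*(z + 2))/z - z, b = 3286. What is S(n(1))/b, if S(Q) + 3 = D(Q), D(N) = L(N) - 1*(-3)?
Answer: -5/3286 ≈ -0.0015216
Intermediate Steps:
n(z) = -z + (-2 + z)*(2 + z)/z (n(z) = ((-2 + z)*(2 + z))/z - z = (-2 + z)*(2 + z)/z - z = -z + (-2 + z)*(2 + z)/z)
D(N) = -2 (D(N) = -5 - 1*(-3) = -5 + 3 = -2)
S(Q) = -5 (S(Q) = -3 - 2 = -5)
S(n(1))/b = -5/3286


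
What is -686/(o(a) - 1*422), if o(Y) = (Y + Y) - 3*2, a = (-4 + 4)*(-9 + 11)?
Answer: 343/214 ≈ 1.6028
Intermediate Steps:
a = 0 (a = 0*2 = 0)
o(Y) = -6 + 2*Y (o(Y) = 2*Y - 6 = -6 + 2*Y)
-686/(o(a) - 1*422) = -686/((-6 + 2*0) - 1*422) = -686/((-6 + 0) - 422) = -686/(-6 - 422) = -686/(-428) = -686*(-1/428) = 343/214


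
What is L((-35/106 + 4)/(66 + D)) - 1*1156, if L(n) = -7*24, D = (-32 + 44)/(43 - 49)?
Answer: -1324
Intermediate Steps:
D = -2 (D = 12/(-6) = 12*(-⅙) = -2)
L(n) = -168
L((-35/106 + 4)/(66 + D)) - 1*1156 = -168 - 1*1156 = -168 - 1156 = -1324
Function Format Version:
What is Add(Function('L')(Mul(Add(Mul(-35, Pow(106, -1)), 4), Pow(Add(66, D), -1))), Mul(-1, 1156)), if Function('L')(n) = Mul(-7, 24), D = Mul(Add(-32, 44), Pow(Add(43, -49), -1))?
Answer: -1324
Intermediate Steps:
D = -2 (D = Mul(12, Pow(-6, -1)) = Mul(12, Rational(-1, 6)) = -2)
Function('L')(n) = -168
Add(Function('L')(Mul(Add(Mul(-35, Pow(106, -1)), 4), Pow(Add(66, D), -1))), Mul(-1, 1156)) = Add(-168, Mul(-1, 1156)) = Add(-168, -1156) = -1324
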